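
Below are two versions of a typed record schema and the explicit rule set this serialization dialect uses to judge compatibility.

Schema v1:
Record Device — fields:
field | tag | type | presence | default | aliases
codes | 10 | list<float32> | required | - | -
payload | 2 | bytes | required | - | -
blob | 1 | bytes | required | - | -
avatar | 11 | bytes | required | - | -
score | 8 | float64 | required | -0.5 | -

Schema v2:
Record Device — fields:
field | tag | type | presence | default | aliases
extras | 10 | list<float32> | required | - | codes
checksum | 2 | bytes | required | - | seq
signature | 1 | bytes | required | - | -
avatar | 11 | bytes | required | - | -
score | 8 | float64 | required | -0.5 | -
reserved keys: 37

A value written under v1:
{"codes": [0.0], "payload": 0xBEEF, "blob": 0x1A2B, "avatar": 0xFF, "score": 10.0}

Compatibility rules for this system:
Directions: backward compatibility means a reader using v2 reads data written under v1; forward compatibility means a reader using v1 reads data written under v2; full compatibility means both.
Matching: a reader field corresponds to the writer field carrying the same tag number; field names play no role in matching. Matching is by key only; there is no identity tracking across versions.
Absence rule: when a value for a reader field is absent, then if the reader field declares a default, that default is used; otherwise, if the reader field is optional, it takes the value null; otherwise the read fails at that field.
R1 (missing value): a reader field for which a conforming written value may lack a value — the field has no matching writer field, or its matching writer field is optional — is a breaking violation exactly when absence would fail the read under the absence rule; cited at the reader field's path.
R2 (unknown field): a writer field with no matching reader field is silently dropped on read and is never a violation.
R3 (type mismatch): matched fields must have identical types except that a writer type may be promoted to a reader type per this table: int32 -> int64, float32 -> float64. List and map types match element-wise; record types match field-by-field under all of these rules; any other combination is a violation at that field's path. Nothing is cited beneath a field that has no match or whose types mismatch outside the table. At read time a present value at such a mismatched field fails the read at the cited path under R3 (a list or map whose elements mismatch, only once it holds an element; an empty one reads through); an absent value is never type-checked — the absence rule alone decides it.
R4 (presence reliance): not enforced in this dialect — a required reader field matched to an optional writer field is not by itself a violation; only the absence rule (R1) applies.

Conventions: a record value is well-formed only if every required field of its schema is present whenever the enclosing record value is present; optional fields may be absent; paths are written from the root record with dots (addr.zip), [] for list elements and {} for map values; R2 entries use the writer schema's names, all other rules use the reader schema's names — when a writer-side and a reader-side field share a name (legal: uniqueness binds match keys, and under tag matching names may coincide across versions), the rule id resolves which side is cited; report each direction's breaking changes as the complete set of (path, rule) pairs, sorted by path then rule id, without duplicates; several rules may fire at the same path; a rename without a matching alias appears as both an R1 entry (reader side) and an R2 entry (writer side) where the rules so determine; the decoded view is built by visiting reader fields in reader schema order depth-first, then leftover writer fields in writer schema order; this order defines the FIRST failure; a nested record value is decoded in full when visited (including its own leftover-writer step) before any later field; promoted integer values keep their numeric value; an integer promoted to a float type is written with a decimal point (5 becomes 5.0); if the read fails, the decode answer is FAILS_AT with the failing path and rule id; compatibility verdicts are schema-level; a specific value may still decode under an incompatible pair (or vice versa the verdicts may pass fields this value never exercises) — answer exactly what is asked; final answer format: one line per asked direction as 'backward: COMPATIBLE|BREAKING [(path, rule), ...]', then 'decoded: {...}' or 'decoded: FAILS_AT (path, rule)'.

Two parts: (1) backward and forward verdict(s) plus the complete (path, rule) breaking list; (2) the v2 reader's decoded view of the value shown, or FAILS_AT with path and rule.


the writer's type comes first in each Device pair
backward analysis of Device with v2 as reader and v1 as writer:
  list<float32> -> list<float32>, writer required: extras aligns to codes
  bytes -> bytes, writer required: checksum aligns to payload
  bytes -> bytes, writer required: signature aligns to blob
  bytes -> bytes, writer required: avatar aligns to avatar
  float64 -> float64, writer required: score aligns to score
  => backward verdict for Device: COMPATIBLE, no violations
forward analysis of Device with v1 as reader and v2 as writer:
  list<float32> -> list<float32>, writer required: codes aligns to extras
  bytes -> bytes, writer required: payload aligns to checksum
  bytes -> bytes, writer required: blob aligns to signature
  bytes -> bytes, writer required: avatar aligns to avatar
  float64 -> float64, writer required: score aligns to score
  => forward verdict for Device: COMPATIBLE, no violations
decode walk for Device under reader schema v2:
  extras := [0.0] (from writer codes)
  checksum := 0xBEEF (from writer payload)
  signature := 0x1A2B (from writer blob)
  avatar := 0xFF
  score := 10.0
  => decoded: {"extras": [0.0], "checksum": 0xBEEF, "signature": 0x1A2B, "avatar": 0xFF, "score": 10.0}

backward: COMPATIBLE []; forward: COMPATIBLE []; decoded: {"extras": [0.0], "checksum": 0xBEEF, "signature": 0x1A2B, "avatar": 0xFF, "score": 10.0}


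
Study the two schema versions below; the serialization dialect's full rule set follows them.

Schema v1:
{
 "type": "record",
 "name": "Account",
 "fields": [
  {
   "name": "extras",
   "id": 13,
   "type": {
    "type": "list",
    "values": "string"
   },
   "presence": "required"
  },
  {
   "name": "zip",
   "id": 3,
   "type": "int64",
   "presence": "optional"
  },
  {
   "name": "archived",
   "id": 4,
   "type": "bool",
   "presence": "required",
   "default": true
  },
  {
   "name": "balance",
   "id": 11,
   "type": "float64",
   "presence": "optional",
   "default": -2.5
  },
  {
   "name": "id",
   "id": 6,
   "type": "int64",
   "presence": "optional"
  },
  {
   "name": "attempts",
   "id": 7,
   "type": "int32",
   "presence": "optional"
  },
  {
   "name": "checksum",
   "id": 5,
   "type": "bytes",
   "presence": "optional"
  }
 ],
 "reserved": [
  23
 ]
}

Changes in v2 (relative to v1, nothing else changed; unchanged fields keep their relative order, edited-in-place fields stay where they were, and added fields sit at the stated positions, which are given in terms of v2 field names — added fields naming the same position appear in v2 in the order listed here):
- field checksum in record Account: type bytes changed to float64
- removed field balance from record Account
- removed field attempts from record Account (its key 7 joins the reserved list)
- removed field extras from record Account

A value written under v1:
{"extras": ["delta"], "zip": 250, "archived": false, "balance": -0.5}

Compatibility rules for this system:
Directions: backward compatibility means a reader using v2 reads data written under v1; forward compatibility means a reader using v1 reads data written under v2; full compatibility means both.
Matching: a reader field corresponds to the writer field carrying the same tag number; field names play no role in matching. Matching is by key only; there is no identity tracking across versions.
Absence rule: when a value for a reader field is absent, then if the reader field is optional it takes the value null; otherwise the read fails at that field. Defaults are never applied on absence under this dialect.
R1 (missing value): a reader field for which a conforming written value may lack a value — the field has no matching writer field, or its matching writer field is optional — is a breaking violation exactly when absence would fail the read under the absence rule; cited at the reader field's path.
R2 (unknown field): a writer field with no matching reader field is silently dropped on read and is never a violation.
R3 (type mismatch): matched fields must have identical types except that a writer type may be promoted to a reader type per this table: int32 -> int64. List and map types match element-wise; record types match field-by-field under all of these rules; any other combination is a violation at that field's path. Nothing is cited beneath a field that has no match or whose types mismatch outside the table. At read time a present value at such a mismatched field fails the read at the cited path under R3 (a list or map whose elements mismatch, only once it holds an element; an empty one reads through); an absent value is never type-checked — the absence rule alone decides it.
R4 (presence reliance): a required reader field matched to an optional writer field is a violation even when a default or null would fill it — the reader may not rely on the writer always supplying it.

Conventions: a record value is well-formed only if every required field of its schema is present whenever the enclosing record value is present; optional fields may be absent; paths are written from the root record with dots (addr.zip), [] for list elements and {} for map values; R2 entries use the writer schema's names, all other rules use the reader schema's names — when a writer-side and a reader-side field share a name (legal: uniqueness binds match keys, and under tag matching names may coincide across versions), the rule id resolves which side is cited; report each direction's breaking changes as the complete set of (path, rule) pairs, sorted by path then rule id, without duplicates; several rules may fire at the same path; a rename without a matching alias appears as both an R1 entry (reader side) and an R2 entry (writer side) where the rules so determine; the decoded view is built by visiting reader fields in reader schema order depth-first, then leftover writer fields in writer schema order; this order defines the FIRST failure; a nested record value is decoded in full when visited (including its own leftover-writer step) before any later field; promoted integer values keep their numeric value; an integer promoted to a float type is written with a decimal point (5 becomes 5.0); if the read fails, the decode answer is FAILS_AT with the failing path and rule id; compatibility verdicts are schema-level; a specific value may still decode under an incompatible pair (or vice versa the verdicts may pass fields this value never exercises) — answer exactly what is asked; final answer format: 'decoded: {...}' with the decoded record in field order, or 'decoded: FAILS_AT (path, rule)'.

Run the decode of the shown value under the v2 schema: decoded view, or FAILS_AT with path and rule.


decoded: {"zip": 250, "archived": false, "id": null, "checksum": null}

the writer's type comes first in each Account pair
decode walk for Account under reader schema v2:
  zip := 250
  archived := false
  id := null (absent, optional -> null)
  checksum := null (absent, optional -> null)
  writer extras: unknown -> dropped
  writer balance: unknown -> dropped
  => decoded: {"zip": 250, "archived": false, "id": null, "checksum": null}
remaining Account differences; none change what is asked:
  field checksum in record Account: type bytes changed to float64 -> shifts the Account verdicts, not this decode


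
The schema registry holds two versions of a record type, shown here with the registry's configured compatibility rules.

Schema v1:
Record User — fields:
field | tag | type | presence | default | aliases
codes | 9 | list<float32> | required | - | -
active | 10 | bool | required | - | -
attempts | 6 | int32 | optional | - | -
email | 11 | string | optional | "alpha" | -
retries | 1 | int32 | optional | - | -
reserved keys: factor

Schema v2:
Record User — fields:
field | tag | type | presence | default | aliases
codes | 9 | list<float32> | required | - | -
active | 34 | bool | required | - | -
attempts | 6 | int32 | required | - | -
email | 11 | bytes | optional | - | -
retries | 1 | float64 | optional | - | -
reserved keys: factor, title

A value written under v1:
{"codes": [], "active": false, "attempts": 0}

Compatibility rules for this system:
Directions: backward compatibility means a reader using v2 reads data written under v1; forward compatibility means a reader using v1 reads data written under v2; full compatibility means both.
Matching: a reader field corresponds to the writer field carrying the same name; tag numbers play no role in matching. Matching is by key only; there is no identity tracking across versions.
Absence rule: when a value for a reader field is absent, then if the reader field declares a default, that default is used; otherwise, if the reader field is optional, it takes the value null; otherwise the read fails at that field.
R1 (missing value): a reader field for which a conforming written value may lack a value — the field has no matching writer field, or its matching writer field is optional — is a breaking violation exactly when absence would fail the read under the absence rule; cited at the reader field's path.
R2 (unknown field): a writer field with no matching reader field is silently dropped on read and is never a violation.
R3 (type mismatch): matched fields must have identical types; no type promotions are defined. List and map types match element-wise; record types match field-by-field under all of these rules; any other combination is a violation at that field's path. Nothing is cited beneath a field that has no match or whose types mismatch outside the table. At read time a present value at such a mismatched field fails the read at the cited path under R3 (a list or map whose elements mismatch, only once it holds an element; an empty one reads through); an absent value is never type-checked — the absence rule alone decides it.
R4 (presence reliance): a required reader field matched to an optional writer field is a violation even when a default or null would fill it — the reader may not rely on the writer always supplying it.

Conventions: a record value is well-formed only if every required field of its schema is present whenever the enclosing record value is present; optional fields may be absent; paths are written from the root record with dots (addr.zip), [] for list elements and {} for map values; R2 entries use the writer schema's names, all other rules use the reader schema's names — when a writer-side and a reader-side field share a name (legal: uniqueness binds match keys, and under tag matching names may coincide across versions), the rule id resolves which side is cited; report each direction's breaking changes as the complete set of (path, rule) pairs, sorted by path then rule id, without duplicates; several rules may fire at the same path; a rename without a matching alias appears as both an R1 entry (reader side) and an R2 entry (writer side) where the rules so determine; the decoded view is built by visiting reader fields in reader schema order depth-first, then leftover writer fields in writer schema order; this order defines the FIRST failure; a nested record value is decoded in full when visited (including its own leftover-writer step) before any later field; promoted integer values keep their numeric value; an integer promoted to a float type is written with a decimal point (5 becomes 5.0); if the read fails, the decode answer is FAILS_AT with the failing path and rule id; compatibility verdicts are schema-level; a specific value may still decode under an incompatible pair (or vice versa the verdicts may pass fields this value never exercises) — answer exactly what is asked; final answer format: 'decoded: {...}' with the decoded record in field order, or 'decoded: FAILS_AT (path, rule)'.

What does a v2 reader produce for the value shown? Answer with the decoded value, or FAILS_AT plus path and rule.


decoded: {"codes": [], "active": false, "attempts": 0, "email": null, "retries": null}

the writer's type comes first in each User pair
migrating the User value to v2:
  codes := []
  active := false
  attempts := 0
  email := null (absent, optional -> null)
  retries := null (absent, optional -> null)
  => decoded: {"codes": [], "active": false, "attempts": 0, "email": null, "retries": null}
checking off the User differences that do not matter here:
  field active in record User: tag 10 changed to 34 -> triggers nothing under the printed rules; the User answer is the same either way
  field attempts in record User: optional changed to required -> a verdict-level change on User — the shown value reads the same
  field retries in record User: type int32 changed to float64 -> a verdict-level change on User — the shown value reads the same


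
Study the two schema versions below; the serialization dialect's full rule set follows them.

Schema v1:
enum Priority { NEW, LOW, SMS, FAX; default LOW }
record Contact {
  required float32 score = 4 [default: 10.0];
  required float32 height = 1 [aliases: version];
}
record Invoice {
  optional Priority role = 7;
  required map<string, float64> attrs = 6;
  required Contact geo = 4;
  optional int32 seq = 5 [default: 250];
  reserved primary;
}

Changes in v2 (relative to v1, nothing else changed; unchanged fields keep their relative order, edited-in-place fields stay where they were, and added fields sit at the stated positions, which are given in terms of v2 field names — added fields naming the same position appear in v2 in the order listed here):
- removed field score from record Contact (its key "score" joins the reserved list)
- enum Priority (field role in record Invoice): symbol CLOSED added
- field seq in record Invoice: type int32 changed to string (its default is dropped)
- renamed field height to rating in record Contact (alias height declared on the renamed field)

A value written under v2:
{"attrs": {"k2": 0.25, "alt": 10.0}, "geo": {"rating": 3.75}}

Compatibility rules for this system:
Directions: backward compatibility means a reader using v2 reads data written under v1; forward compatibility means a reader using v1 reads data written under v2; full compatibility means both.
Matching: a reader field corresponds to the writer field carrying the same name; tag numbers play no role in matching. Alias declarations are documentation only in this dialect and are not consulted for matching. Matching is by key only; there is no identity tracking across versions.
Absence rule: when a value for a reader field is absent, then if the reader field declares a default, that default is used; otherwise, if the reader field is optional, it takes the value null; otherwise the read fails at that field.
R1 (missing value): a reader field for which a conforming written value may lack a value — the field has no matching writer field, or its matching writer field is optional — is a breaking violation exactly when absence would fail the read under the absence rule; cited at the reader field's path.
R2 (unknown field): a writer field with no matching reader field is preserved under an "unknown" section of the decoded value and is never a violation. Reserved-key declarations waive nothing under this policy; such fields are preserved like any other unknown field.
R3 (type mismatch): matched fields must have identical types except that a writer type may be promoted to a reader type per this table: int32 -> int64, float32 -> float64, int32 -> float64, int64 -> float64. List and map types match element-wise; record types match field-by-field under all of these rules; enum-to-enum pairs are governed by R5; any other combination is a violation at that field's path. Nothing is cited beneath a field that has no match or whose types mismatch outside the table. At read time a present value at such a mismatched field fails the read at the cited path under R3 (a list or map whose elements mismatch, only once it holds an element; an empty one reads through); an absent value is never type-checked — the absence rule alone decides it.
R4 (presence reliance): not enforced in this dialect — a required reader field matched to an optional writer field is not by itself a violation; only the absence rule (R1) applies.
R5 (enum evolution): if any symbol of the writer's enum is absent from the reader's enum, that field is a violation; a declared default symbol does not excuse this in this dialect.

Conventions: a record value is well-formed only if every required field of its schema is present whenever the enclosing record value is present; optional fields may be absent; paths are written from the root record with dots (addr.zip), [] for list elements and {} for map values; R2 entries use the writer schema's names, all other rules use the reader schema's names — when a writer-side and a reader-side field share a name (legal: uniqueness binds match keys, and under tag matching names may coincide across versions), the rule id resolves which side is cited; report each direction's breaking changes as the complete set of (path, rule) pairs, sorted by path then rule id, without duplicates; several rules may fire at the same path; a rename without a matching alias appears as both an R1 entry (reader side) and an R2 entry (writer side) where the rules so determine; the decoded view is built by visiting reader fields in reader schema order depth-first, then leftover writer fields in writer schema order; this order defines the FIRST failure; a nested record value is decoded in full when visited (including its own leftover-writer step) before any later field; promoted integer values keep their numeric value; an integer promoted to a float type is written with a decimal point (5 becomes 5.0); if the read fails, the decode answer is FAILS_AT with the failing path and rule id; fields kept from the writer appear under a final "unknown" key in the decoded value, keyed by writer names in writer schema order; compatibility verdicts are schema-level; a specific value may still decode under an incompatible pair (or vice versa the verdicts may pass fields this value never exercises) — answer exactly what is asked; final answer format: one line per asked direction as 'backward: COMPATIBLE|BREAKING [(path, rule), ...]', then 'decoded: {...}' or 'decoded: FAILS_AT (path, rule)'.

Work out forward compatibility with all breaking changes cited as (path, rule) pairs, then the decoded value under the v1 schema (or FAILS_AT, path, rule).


forward: BREAKING [(geo.height, R1), (role, R5), (seq, R3)]; decoded: FAILS_AT (geo.height, R1)

each type pair in Invoice: writer, then reader
checking forward for Invoice: reader v1 against writer v2:
  writer optional, Priority -> Priority: reader role maps from writer role
  writer required, map<string, float64> -> map<string, float64>: reader attrs maps from writer attrs
  writer required, Contact -> Contact: reader geo maps from writer geo
  writer optional, string -> int32: reader seq maps from writer seq
  geo.score: no writer-side match
  geo.height: no writer-side match
  writer geo.rating: unknown to reader
  R1 fires at geo.height
  R5 fires at role
  R3 fires at seq
  => forward verdict for Invoice: BREAKING, 3 violation(s)
decode walk for Invoice under reader schema v1:
  role := null (missing; optional => null)
  attrs := {"k2": 0.25, "alt": 10.0}
  geo.score := 10.0 (missing; default applied)
  read fails at geo.height under R1 (no fill)
  => FAILS_AT (geo.height, R1)
the other Invoice changes do not affect what is asked:
  removed field score from record Contact (its key "score" joins the reserved list) -> fires no rule on Invoice, leaving the asked answer as it is


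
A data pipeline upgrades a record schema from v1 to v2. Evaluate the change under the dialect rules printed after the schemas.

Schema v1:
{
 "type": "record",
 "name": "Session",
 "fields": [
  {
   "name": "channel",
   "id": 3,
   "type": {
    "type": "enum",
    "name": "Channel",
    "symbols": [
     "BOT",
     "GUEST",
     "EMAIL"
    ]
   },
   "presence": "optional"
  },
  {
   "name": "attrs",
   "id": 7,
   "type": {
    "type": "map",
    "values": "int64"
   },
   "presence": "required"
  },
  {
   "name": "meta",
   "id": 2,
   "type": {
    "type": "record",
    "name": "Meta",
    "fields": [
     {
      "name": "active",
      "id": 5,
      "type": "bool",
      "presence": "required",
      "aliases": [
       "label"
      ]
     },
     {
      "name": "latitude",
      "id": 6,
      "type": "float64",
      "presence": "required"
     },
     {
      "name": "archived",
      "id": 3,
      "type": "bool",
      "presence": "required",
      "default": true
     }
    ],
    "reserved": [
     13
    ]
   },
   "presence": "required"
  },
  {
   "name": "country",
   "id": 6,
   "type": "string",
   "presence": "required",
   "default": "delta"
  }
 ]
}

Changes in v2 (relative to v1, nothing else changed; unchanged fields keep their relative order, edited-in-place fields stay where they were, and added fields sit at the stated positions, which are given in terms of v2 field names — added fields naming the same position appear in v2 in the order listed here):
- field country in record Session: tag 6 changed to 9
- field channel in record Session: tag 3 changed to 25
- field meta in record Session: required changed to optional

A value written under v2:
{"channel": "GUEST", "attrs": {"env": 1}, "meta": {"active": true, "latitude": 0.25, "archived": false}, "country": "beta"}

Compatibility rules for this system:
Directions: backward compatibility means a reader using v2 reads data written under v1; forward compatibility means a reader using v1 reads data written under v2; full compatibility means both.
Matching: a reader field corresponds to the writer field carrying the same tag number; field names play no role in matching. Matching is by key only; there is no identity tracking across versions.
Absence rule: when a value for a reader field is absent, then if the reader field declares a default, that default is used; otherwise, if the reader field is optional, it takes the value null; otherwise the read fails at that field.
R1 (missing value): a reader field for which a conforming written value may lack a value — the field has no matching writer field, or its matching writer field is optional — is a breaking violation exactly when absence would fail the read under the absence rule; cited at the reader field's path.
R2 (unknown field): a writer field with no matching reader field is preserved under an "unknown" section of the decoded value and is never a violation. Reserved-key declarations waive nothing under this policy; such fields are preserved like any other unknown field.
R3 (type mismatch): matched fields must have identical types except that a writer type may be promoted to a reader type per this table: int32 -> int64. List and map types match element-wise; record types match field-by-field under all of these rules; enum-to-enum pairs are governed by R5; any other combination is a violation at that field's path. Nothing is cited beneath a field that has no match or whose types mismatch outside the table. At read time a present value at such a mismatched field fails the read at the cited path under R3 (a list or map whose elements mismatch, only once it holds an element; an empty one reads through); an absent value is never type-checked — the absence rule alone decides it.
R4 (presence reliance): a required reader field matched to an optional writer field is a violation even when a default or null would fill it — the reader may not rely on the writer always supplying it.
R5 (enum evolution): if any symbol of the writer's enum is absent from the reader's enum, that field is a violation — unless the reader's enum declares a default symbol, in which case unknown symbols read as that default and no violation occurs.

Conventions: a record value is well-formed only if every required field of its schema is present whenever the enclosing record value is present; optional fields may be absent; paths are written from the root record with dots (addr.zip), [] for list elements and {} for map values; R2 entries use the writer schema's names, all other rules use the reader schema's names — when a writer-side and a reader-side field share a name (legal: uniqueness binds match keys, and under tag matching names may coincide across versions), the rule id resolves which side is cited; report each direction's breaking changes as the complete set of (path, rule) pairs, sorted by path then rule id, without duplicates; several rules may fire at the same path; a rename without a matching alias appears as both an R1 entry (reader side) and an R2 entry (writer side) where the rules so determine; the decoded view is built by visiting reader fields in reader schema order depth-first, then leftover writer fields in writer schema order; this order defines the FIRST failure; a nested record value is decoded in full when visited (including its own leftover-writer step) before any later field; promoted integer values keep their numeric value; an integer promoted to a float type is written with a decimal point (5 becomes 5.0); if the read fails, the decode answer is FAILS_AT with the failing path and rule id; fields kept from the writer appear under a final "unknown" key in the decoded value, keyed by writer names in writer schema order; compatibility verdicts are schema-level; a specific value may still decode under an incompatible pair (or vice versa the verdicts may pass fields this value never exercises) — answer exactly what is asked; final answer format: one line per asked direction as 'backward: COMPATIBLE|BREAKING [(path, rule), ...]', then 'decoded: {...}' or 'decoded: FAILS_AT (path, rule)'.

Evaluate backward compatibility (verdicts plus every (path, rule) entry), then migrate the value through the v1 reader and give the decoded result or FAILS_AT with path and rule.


in Session below, arrows point writer -> reader
backward for Session (reader v2, writer v1):
  channel: no writer-side match
  attrs: map<string, int64> -> map<string, int64>, writer required; from attrs
  meta: Meta -> Meta, writer required; from meta
  country: no writer-side match
  writer field channel has no reader counterpart
  writer field country has no reader counterpart
  meta.active: bool -> bool, writer required; from meta.active
  meta.latitude: float64 -> float64, writer required; from meta.latitude
  meta.archived: bool -> bool, writer required; from meta.archived
  => no violations; backward on Session: COMPATIBLE
decode (reader v1):
  channel := null (missing; optional => null)
  attrs := {"env": 1}
  meta.active := true
  meta.latitude := 0.25
  meta.archived := false
  country := "delta" (missing; default applied)
  writer channel: kept under "unknown"
  writer country: kept under "unknown"
  => decoded: {"channel": null, "attrs": {"env": 1}, "meta": {"active": true, "latitude": 0.25, "archived": false}, "country": "delta", "unknown": {"channel": "GUEST", "country": "beta"}}
the rest of the Session diff is inert for this question:
  field meta in record Session: required changed to optional -> fires only in the forward direction of Session, which is not asked here

backward: COMPATIBLE []; decoded: {"channel": null, "attrs": {"env": 1}, "meta": {"active": true, "latitude": 0.25, "archived": false}, "country": "delta", "unknown": {"channel": "GUEST", "country": "beta"}}


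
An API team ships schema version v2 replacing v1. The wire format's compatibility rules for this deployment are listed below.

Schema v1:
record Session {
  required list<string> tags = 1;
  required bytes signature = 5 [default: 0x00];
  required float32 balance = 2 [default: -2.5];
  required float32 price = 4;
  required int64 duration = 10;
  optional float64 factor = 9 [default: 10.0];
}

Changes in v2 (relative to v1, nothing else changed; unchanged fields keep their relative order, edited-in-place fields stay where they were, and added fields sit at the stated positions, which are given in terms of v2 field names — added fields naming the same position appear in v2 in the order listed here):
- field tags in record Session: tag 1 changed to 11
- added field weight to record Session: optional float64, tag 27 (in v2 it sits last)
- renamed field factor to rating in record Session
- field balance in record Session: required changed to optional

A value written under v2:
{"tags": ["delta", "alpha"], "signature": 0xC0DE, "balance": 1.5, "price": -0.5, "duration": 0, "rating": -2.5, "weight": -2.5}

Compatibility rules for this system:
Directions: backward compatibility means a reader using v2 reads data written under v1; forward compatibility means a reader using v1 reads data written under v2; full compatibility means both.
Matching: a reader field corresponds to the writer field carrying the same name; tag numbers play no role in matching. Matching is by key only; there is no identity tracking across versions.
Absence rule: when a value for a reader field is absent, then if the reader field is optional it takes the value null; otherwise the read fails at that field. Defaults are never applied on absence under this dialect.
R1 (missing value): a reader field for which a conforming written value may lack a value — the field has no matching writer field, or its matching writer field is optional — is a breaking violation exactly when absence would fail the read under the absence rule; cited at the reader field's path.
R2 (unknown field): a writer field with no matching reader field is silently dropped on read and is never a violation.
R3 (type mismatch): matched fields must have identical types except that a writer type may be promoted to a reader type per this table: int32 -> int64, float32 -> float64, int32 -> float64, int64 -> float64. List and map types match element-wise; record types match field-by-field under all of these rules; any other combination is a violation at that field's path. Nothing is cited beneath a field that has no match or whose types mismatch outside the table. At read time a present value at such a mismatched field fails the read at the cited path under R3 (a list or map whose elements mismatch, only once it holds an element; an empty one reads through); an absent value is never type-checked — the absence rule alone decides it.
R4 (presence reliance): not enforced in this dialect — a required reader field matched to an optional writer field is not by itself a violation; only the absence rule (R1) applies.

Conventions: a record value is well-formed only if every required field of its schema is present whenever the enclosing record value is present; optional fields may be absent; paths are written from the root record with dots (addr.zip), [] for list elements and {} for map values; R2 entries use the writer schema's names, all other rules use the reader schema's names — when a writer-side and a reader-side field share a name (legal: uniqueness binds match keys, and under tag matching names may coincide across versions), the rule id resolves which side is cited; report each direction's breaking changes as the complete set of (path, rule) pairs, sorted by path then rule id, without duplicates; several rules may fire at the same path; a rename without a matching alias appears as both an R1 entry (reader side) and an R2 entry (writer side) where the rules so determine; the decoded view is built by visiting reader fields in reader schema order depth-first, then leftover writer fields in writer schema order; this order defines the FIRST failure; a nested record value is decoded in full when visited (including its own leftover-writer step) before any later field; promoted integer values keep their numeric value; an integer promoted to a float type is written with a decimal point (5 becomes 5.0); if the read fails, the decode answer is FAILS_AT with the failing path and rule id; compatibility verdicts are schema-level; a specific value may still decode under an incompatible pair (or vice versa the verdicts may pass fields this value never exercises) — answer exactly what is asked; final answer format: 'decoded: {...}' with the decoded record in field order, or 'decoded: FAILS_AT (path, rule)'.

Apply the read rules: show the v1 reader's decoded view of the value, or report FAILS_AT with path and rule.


decoded: {"tags": ["delta", "alpha"], "signature": 0xC0DE, "balance": 1.5, "price": -0.5, "duration": 0, "factor": null}

each type pair in Session: writer, then reader
decode (reader v1):
  tags := ["delta", "alpha"]
  signature := 0xC0DE
  balance := 1.5
  price := -0.5
  duration := 0
  factor := null (missing; optional => null)
  writer rating: no reader field; dropped
  writer weight: no reader field; dropped
  => decoded: {"tags": ["delta", "alpha"], "signature": 0xC0DE, "balance": 1.5, "price": -0.5, "duration": 0, "factor": null}
the rest of the Session diff is inert for this question:
  field tags in record Session: tag 1 changed to 11 -> no rule fires on it and the decoded Session view is identical with or without it
  added field weight to record Session: optional float64, tag 27 (in v2 it sits last) -> no rule fires on it and the decoded Session view is identical with or without it
  field balance in record Session: required changed to optional -> changes Session's schema-level verdicts only — the decode of this value is the same


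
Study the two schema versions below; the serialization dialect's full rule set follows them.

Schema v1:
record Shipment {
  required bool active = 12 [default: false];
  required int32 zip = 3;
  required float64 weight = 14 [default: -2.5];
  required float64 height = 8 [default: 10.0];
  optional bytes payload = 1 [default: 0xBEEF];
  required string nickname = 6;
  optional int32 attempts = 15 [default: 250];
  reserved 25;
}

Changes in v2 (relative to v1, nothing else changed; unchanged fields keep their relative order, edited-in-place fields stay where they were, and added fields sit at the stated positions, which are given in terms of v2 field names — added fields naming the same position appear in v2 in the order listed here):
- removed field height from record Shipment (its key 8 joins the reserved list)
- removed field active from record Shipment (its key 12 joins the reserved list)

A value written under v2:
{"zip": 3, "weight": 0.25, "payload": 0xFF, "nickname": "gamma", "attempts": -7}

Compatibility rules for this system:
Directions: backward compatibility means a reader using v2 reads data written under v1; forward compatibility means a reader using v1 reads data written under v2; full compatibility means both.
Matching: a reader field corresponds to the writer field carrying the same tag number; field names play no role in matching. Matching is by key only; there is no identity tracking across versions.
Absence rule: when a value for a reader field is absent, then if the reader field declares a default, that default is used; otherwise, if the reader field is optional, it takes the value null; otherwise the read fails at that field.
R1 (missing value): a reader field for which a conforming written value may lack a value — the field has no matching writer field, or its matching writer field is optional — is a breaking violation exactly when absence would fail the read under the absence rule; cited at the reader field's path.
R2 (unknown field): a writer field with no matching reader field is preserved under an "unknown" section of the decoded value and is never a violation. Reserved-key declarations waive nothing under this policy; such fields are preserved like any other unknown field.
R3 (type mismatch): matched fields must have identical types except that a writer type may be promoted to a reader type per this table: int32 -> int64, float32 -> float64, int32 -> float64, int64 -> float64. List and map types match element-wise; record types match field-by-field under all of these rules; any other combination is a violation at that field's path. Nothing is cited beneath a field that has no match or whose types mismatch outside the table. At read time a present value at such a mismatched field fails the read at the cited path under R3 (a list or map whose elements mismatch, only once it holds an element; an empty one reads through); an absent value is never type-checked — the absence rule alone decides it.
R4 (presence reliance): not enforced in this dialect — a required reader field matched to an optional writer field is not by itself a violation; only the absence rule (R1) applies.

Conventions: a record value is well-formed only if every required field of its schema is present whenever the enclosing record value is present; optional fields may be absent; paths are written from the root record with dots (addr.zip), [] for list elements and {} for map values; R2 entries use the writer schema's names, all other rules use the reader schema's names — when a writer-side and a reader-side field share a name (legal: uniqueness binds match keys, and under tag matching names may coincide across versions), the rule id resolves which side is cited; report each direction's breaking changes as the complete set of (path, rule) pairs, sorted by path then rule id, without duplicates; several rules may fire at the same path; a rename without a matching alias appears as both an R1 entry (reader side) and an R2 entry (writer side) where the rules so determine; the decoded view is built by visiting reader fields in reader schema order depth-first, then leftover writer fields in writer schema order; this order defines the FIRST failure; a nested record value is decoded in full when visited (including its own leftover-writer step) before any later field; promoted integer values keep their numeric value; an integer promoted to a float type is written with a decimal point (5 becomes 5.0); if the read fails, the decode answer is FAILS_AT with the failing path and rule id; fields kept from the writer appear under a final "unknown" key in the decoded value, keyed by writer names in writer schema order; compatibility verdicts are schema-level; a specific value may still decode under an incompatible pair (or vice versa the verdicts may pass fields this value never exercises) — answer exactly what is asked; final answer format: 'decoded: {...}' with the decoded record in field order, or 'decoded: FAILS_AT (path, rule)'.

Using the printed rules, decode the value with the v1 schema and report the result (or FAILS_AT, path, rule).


decoded: {"active": false, "zip": 3, "weight": 0.25, "height": 10.0, "payload": 0xFF, "nickname": "gamma", "attempts": -7}

the writer's type comes first in each Shipment pair
decode walk for Shipment under reader schema v1:
  active := false (no value, default fills)
  zip := 3
  weight := 0.25
  height := 10.0 (no value, default fills)
  payload := 0xFF
  nickname := "gamma"
  attempts := -7
  => decoded: {"active": false, "zip": 3, "weight": 0.25, "height": 10.0, "payload": 0xFF, "nickname": "gamma", "attempts": -7}
remaining Shipment differences; none change what is asked:
  removed field height from record Shipment (its key 8 joins the reserved list) -> triggers nothing under the printed rules; the Shipment answer is the same either way
  removed field active from record Shipment (its key 12 joins the reserved list) -> triggers nothing under the printed rules; the Shipment answer is the same either way
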